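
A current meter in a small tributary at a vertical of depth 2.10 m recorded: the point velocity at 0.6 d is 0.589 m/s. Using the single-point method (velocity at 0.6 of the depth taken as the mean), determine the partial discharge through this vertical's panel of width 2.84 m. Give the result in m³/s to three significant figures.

3.51 m³/s

v̄ = v₀.₆ = 0.589 m/s
q = v̄ × d × w = 0.5890 × 2.10 × 2.84 = 3.513 m³/s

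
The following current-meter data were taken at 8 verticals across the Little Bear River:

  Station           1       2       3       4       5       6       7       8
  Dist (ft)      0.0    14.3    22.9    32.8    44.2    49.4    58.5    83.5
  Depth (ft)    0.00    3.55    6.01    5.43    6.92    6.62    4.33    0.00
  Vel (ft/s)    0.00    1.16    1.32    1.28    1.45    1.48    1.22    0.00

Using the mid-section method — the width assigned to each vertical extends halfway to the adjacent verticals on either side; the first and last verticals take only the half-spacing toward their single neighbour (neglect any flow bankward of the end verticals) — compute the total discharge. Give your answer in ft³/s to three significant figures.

438 ft³/s

w_2 = (22.9 − 0.0)/2 = 11.45 ft; q_2 = 1.16 × 3.55 × 11.45 = 47.15 ft³/s
w_3 = (32.8 − 14.3)/2 = 9.25 ft; q_3 = 1.32 × 6.01 × 9.25 = 73.38 ft³/s
w_4 = (44.2 − 22.9)/2 = 10.65 ft; q_4 = 1.28 × 5.43 × 10.65 = 74.02 ft³/s
w_5 = (49.4 − 32.8)/2 = 8.3 ft; q_5 = 1.45 × 6.92 × 8.3 = 83.28 ft³/s
w_6 = (58.5 − 44.2)/2 = 7.15 ft; q_6 = 1.48 × 6.62 × 7.15 = 70.05 ft³/s
w_7 = (83.5 − 49.4)/2 = 17.05 ft; q_7 = 1.22 × 4.33 × 17.05 = 90.07 ft³/s
Stations 1, 8 contribute zero (depth or velocity is 0).
Q = Σ qᵢ = 438.0 ft³/s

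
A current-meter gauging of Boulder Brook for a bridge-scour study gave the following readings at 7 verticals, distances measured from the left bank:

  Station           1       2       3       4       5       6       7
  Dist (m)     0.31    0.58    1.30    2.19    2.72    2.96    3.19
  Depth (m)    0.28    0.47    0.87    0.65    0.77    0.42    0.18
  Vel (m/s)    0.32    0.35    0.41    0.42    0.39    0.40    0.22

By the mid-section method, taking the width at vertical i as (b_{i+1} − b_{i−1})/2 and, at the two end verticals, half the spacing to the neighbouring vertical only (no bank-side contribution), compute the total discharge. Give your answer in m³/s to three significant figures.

0.734 m³/s

w_1 = (0.58 − 0.31)/2 = 0.135 m; q_1 = 0.32 × 0.28 × 0.135 = 0.01210 m³/s
w_2 = (1.30 − 0.31)/2 = 0.495 m; q_2 = 0.35 × 0.47 × 0.495 = 0.08143 m³/s
w_3 = (2.19 − 0.58)/2 = 0.805 m; q_3 = 0.41 × 0.87 × 0.805 = 0.2871 m³/s
w_4 = (2.72 − 1.30)/2 = 0.71 m; q_4 = 0.42 × 0.65 × 0.71 = 0.1938 m³/s
w_5 = (2.96 − 2.19)/2 = 0.385 m; q_5 = 0.39 × 0.77 × 0.385 = 0.1156 m³/s
w_6 = (3.19 − 2.72)/2 = 0.235 m; q_6 = 0.40 × 0.42 × 0.235 = 0.03948 m³/s
w_7 = (3.19 − 2.96)/2 = 0.115 m; q_7 = 0.22 × 0.18 × 0.115 = 0.004554 m³/s
Q = Σ qᵢ = 0.7341 m³/s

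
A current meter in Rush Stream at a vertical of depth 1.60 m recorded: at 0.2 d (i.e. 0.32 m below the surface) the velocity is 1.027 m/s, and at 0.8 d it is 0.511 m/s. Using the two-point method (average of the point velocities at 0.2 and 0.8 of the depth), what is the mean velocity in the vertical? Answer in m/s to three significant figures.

0.769 m/s

v̄ = (1.027 + 0.511) / 2 = 0.7690 m/s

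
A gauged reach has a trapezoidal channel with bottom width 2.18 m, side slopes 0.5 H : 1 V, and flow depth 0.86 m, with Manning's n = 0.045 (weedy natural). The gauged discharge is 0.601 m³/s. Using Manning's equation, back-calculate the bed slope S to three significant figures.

A = (b + z·y)·y = (2.18 + 0.5×0.86)×0.86 = 2.245 m²
P = b + 2y√(1+z²) = 2.18 + 2×0.86×√(1+0.5²) = 4.103 m
R = A/P = 2.245/4.103 = 0.5471 m
S = (Q·n / (1·A·R^(2/3)))² = (0.601×0.045 / (1×2.245×0.6689))² = 0.0003245

0.000324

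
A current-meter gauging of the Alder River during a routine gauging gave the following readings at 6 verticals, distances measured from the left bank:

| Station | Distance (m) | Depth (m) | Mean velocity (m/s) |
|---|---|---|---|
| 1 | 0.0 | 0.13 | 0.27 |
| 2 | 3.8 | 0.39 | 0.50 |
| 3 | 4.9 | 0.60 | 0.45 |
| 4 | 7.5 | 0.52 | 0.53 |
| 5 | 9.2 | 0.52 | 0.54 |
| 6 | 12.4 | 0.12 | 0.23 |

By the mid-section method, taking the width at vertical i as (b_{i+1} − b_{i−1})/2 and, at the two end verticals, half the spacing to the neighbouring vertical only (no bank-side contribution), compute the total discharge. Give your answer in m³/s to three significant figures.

w_1 = (3.8 − 0.0)/2 = 1.9 m; q_1 = 0.27 × 0.13 × 1.9 = 0.06669 m³/s
w_2 = (4.9 − 0.0)/2 = 2.45 m; q_2 = 0.50 × 0.39 × 2.45 = 0.4778 m³/s
w_3 = (7.5 − 3.8)/2 = 1.85 m; q_3 = 0.45 × 0.60 × 1.85 = 0.4995 m³/s
w_4 = (9.2 − 4.9)/2 = 2.15 m; q_4 = 0.53 × 0.52 × 2.15 = 0.5925 m³/s
w_5 = (12.4 − 7.5)/2 = 2.45 m; q_5 = 0.54 × 0.52 × 2.45 = 0.6880 m³/s
w_6 = (12.4 − 9.2)/2 = 1.6 m; q_6 = 0.23 × 0.12 × 1.6 = 0.04416 m³/s
Q = Σ qᵢ = 2.369 m³/s

2.37 m³/s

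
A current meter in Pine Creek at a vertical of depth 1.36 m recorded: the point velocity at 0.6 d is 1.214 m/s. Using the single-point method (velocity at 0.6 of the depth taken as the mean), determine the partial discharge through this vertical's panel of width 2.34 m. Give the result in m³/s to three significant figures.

3.86 m³/s

v̄ = v₀.₆ = 1.214 m/s
q = v̄ × d × w = 1.214 × 1.36 × 2.34 = 3.863 m³/s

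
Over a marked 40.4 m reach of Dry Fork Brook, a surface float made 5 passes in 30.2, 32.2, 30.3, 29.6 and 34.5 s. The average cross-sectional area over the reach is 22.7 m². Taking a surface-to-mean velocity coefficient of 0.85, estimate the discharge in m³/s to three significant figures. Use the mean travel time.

t̄ = (30.2 + 32.2 + 30.3 + 29.6 + 34.5) / 5 = 31.36 s
v_surface = L / t̄ = 40.4 / 31.36 = 1.288 m/s
v_mean = 0.85 × 1.288 = 1.095 m/s
Q = A × v_mean = 22.7 × 1.095 = 24.86 m³/s

24.9 m³/s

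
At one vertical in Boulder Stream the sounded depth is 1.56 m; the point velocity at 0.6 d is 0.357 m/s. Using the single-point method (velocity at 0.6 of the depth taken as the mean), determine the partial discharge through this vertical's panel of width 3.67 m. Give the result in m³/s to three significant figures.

2.04 m³/s

v̄ = v₀.₆ = 0.357 m/s
q = v̄ × d × w = 0.3570 × 1.56 × 3.67 = 2.044 m³/s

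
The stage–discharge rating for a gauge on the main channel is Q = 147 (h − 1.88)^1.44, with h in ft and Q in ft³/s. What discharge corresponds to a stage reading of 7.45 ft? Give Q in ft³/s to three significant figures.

1740 ft³/s

Q = 147 × (7.45 − 1.88)^1.44 = 147 × 5.57^1.44 = 1743 ft³/s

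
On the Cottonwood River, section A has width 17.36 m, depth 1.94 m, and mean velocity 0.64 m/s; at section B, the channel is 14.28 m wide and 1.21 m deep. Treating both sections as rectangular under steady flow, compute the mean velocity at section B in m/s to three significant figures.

1.25 m/s

Q = A₁V₁ = (17.36×1.94) × 0.64 = 21.55 m³/s
A₂ = 14.28 × 1.21 = 17.28 m²
V₂ = Q/A₂ = 21.55/17.28 = 1.247 m/s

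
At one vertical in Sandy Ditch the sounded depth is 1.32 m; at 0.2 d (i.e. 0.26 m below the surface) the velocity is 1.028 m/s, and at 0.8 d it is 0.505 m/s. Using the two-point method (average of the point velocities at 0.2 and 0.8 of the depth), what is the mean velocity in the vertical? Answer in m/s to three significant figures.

0.767 m/s

v̄ = (1.028 + 0.505) / 2 = 0.7665 m/s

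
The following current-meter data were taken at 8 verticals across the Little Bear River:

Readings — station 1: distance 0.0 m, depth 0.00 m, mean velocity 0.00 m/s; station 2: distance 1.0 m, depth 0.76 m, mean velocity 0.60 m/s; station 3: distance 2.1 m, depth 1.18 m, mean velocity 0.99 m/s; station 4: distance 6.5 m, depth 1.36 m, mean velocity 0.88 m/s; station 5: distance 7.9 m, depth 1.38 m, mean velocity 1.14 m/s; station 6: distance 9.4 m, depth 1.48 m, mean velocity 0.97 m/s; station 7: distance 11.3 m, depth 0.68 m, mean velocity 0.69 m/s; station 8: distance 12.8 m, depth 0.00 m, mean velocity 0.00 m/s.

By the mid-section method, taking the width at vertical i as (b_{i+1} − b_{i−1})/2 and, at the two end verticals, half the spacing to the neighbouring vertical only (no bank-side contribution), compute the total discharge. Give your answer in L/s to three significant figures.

12700 L/s

w_2 = (2.1 − 0.0)/2 = 1.05 m; q_2 = 0.60 × 0.76 × 1.05 = 0.4788 m³/s
w_3 = (6.5 − 1.0)/2 = 2.75 m; q_3 = 0.99 × 1.18 × 2.75 = 3.213 m³/s
w_4 = (7.9 − 2.1)/2 = 2.9 m; q_4 = 0.88 × 1.36 × 2.9 = 3.471 m³/s
w_5 = (9.4 − 6.5)/2 = 1.45 m; q_5 = 1.14 × 1.38 × 1.45 = 2.281 m³/s
w_6 = (11.3 − 7.9)/2 = 1.7 m; q_6 = 0.97 × 1.48 × 1.7 = 2.441 m³/s
w_7 = (12.8 − 9.4)/2 = 1.7 m; q_7 = 0.69 × 0.68 × 1.7 = 0.7976 m³/s
Stations 1, 8 contribute zero (depth or velocity is 0).
Q = Σ qᵢ = 12.68 m³/s
= 12.68 × 1000 = 12680 L/s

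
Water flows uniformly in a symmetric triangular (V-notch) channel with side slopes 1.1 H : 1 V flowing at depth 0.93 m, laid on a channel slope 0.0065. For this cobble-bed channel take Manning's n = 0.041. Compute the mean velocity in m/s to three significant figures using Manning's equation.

A = z·y² = 1.1×0.93² = 0.9514 m²
P = 2y√(1+z²) = 2×0.93×√(1+1.1²) = 2.765 m
R = A/P = 0.9514/2.765 = 0.3441 m
Q = (1/n)·A·R^(2/3)·S^(1/2) = (1/0.041) × 0.9514 × 0.3441^(2/3) × 0.0065^(1/2) = 0.9186 m³/s
V = Q/A = 0.9186/0.9514 = 0.9655 m/s

0.966 m/s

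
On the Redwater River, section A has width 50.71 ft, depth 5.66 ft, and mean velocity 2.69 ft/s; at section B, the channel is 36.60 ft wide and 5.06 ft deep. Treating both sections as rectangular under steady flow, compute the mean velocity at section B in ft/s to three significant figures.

4.17 ft/s

Q = A₁V₁ = (50.71×5.66) × 2.69 = 772.1 ft³/s
A₂ = 36.60 × 5.06 = 185.2 ft²
V₂ = Q/A₂ = 772.1/185.2 = 4.169 ft/s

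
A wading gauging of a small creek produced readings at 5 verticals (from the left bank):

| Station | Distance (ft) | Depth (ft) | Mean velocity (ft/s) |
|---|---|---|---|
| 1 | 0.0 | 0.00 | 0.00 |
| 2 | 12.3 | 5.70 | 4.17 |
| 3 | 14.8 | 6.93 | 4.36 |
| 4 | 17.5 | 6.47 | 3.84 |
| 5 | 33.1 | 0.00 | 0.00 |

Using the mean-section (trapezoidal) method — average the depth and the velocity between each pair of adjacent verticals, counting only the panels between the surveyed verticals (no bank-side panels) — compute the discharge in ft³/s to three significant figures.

Panel 1-2: Δb = 12.3 ft, d̄ = (0.00+5.70)/2 = 2.85, v̄ = (0.00+4.17)/2 = 2.085 → q = 12.3×2.85×2.085 = 73.09 ft³/s
Panel 2-3: Δb = 2.5 ft, d̄ = (5.70+6.93)/2 = 6.315, v̄ = (4.17+4.36)/2 = 4.265 → q = 2.5×6.315×4.265 = 67.33 ft³/s
Panel 3-4: Δb = 2.7 ft, d̄ = (6.93+6.47)/2 = 6.7, v̄ = (4.36+3.84)/2 = 4.1 → q = 2.7×6.7×4.1 = 74.17 ft³/s
Panel 4-5: Δb = 15.6 ft, d̄ = (6.47+0.00)/2 = 3.235, v̄ = (3.84+0.00)/2 = 1.92 → q = 15.6×3.235×1.92 = 96.89 ft³/s
Q = Σ q = 311.5 ft³/s

311 ft³/s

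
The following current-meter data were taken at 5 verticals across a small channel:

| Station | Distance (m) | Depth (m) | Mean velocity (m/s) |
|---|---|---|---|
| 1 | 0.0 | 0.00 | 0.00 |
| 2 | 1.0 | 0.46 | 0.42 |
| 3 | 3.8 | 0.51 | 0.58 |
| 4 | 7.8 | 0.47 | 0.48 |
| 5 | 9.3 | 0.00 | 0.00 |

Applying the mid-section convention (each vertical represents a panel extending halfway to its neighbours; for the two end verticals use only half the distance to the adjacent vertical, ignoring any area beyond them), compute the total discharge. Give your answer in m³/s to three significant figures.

w_2 = (3.8 − 0.0)/2 = 1.9 m; q_2 = 0.42 × 0.46 × 1.9 = 0.3671 m³/s
w_3 = (7.8 − 1.0)/2 = 3.4 m; q_3 = 0.58 × 0.51 × 3.4 = 1.006 m³/s
w_4 = (9.3 − 3.8)/2 = 2.75 m; q_4 = 0.48 × 0.47 × 2.75 = 0.6204 m³/s
Stations 1, 5 contribute zero (depth or velocity is 0).
Q = Σ qᵢ = 1.993 m³/s

1.99 m³/s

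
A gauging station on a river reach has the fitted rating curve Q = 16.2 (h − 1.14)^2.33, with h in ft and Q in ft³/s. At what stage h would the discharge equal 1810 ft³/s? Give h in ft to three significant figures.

h − h₀ = (Q/C)^(1/b) = (1810/16.2)^(1/2.33) = 7.569 ft
h = 1.14 + 7.569 = 8.709 ft

8.71 ft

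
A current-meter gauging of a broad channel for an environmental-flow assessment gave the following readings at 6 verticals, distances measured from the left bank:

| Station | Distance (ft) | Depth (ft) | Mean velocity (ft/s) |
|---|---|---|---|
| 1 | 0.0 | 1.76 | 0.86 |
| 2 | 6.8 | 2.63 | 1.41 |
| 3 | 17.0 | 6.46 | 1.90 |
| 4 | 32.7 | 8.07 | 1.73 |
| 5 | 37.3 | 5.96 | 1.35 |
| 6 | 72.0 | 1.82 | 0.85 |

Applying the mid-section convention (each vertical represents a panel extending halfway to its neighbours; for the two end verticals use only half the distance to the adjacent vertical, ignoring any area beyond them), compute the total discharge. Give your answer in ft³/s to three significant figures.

522 ft³/s

w_1 = (6.8 − 0.0)/2 = 3.4 ft; q_1 = 0.86 × 1.76 × 3.4 = 5.146 ft³/s
w_2 = (17.0 − 0.0)/2 = 8.5 ft; q_2 = 1.41 × 2.63 × 8.5 = 31.52 ft³/s
w_3 = (32.7 − 6.8)/2 = 12.95 ft; q_3 = 1.90 × 6.46 × 12.95 = 158.9 ft³/s
w_4 = (37.3 − 17.0)/2 = 10.15 ft; q_4 = 1.73 × 8.07 × 10.15 = 141.7 ft³/s
w_5 = (72.0 − 32.7)/2 = 19.65 ft; q_5 = 1.35 × 5.96 × 19.65 = 158.1 ft³/s
w_6 = (72.0 − 37.3)/2 = 17.35 ft; q_6 = 0.85 × 1.82 × 17.35 = 26.84 ft³/s
Q = Σ qᵢ = 522.3 ft³/s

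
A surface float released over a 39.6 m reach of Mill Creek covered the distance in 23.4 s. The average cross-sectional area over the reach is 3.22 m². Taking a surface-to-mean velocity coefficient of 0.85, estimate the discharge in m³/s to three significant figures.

v_surface = L / t̄ = 39.6 / 23.4 = 1.692 m/s
v_mean = 0.85 × 1.692 = 1.438 m/s
Q = A × v_mean = 3.22 × 1.438 = 4.632 m³/s

4.63 m³/s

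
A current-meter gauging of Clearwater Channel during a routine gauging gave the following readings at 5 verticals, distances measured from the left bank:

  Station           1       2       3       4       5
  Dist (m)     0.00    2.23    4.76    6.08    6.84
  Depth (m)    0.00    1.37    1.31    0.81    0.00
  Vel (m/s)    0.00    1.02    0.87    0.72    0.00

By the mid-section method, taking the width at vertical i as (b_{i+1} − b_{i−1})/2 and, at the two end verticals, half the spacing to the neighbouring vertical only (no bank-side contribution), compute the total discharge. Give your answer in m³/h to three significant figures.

w_2 = (4.76 − 0.00)/2 = 2.38 m; q_2 = 1.02 × 1.37 × 2.38 = 3.326 m³/s
w_3 = (6.08 − 2.23)/2 = 1.925 m; q_3 = 0.87 × 1.31 × 1.925 = 2.194 m³/s
w_4 = (6.84 − 4.76)/2 = 1.04 m; q_4 = 0.72 × 0.81 × 1.04 = 0.6065 m³/s
Stations 1, 5 contribute zero (depth or velocity is 0).
Q = Σ qᵢ = 6.126 m³/s
= 6.126 × 3600 = 22050 m³/h

22100 m³/h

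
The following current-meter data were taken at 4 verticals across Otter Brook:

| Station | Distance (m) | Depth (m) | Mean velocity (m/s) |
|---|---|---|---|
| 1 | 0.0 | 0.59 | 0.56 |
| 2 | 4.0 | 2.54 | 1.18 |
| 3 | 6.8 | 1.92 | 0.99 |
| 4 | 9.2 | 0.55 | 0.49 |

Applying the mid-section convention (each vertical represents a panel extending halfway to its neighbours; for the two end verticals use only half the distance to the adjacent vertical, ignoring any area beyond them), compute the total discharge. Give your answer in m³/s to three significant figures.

16.1 m³/s

w_1 = (4.0 − 0.0)/2 = 2 m; q_1 = 0.56 × 0.59 × 2 = 0.6608 m³/s
w_2 = (6.8 − 0.0)/2 = 3.4 m; q_2 = 1.18 × 2.54 × 3.4 = 10.19 m³/s
w_3 = (9.2 − 4.0)/2 = 2.6 m; q_3 = 0.99 × 1.92 × 2.6 = 4.942 m³/s
w_4 = (9.2 − 6.8)/2 = 1.2 m; q_4 = 0.49 × 0.55 × 1.2 = 0.3234 m³/s
Q = Σ qᵢ = 16.12 m³/s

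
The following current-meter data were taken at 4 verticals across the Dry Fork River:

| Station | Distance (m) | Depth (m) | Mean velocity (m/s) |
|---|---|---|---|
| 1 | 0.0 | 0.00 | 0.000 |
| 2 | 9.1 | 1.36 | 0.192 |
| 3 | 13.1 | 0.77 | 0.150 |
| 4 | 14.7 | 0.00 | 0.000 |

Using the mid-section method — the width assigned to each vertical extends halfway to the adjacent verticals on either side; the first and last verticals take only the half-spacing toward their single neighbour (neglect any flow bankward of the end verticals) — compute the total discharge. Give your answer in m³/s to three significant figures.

2.03 m³/s

w_2 = (13.1 − 0.0)/2 = 6.55 m; q_2 = 0.192 × 1.36 × 6.55 = 1.710 m³/s
w_3 = (14.7 − 9.1)/2 = 2.8 m; q_3 = 0.150 × 0.77 × 2.8 = 0.3234 m³/s
Stations 1, 4 contribute zero (depth or velocity is 0).
Q = Σ qᵢ = 2.034 m³/s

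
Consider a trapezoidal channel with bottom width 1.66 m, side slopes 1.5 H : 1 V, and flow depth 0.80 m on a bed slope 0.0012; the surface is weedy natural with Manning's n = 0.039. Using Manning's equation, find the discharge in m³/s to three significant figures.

1.29 m³/s

A = (b + z·y)·y = (1.66 + 1.5×0.80)×0.80 = 2.288 m²
P = b + 2y√(1+z²) = 1.66 + 2×0.80×√(1+1.5²) = 4.544 m
R = A/P = 2.288/4.544 = 0.5035 m
Q = (1/n)·A·R^(2/3)·S^(1/2) = (1/0.039) × 2.288 × 0.5035^(2/3) × 0.0012^(1/2) = 1.286 m³/s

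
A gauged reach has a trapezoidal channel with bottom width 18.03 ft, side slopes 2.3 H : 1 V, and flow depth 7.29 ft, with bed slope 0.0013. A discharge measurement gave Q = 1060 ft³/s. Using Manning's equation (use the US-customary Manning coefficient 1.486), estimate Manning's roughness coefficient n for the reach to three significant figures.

A = (b + z·y)·y = (18.03 + 2.3×7.29)×7.29 = 253.7 ft²
P = b + 2y√(1+z²) = 18.03 + 2×7.29×√(1+2.3²) = 54.60 ft
R = A/P = 253.7/54.60 = 4.646 ft
n = (1.486/Q)·A·R^(2/3)·S^(1/2) = (1.486/1060) × 253.7 × 2.784 × 0.03606 = 0.03570

0.0357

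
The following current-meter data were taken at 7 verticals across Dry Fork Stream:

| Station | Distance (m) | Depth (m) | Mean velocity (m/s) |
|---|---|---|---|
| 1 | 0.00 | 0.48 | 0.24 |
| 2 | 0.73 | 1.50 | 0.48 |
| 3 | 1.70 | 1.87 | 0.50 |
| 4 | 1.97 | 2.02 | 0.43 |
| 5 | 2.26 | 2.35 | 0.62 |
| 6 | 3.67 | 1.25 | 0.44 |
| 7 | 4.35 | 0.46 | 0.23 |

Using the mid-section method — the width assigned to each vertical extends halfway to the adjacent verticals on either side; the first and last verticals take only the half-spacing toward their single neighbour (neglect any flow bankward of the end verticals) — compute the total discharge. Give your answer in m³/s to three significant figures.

w_1 = (0.73 − 0.00)/2 = 0.365 m; q_1 = 0.24 × 0.48 × 0.365 = 0.04205 m³/s
w_2 = (1.70 − 0.00)/2 = 0.85 m; q_2 = 0.48 × 1.50 × 0.85 = 0.6120 m³/s
w_3 = (1.97 − 0.73)/2 = 0.62 m; q_3 = 0.50 × 1.87 × 0.62 = 0.5797 m³/s
w_4 = (2.26 − 1.70)/2 = 0.28 m; q_4 = 0.43 × 2.02 × 0.28 = 0.2432 m³/s
w_5 = (3.67 − 1.97)/2 = 0.85 m; q_5 = 0.62 × 2.35 × 0.85 = 1.238 m³/s
w_6 = (4.35 − 2.26)/2 = 1.045 m; q_6 = 0.44 × 1.25 × 1.045 = 0.5748 m³/s
w_7 = (4.35 − 3.67)/2 = 0.34 m; q_7 = 0.23 × 0.46 × 0.34 = 0.03597 m³/s
Q = Σ qᵢ = 3.326 m³/s

3.33 m³/s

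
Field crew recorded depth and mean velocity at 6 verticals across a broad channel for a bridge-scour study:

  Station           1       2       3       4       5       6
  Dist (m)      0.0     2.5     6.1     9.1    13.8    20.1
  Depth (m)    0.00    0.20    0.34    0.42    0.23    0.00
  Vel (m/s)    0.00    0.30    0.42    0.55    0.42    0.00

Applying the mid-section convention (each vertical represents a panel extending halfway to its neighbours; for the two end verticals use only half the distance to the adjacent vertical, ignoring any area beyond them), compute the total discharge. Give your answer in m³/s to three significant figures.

w_2 = (6.1 − 0.0)/2 = 3.05 m; q_2 = 0.30 × 0.20 × 3.05 = 0.1830 m³/s
w_3 = (9.1 − 2.5)/2 = 3.3 m; q_3 = 0.42 × 0.34 × 3.3 = 0.4712 m³/s
w_4 = (13.8 − 6.1)/2 = 3.85 m; q_4 = 0.55 × 0.42 × 3.85 = 0.8894 m³/s
w_5 = (20.1 − 9.1)/2 = 5.5 m; q_5 = 0.42 × 0.23 × 5.5 = 0.5313 m³/s
Stations 1, 6 contribute zero (depth or velocity is 0).
Q = Σ qᵢ = 2.075 m³/s

2.07 m³/s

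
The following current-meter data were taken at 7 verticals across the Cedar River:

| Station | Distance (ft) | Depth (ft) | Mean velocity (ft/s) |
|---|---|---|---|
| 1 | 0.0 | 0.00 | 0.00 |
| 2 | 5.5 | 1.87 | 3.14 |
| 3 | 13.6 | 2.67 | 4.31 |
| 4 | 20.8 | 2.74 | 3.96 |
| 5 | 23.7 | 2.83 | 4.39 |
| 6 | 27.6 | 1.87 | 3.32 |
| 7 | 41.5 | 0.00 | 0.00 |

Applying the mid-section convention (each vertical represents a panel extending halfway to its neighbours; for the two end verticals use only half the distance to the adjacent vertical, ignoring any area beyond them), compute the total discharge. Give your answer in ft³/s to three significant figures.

280 ft³/s

w_2 = (13.6 − 0.0)/2 = 6.8 ft; q_2 = 3.14 × 1.87 × 6.8 = 39.93 ft³/s
w_3 = (20.8 − 5.5)/2 = 7.65 ft; q_3 = 4.31 × 2.67 × 7.65 = 88.03 ft³/s
w_4 = (23.7 − 13.6)/2 = 5.05 ft; q_4 = 3.96 × 2.74 × 5.05 = 54.79 ft³/s
w_5 = (27.6 − 20.8)/2 = 3.4 ft; q_5 = 4.39 × 2.83 × 3.4 = 42.24 ft³/s
w_6 = (41.5 − 23.7)/2 = 8.9 ft; q_6 = 3.32 × 1.87 × 8.9 = 55.25 ft³/s
Stations 1, 7 contribute zero (depth or velocity is 0).
Q = Σ qᵢ = 280.3 ft³/s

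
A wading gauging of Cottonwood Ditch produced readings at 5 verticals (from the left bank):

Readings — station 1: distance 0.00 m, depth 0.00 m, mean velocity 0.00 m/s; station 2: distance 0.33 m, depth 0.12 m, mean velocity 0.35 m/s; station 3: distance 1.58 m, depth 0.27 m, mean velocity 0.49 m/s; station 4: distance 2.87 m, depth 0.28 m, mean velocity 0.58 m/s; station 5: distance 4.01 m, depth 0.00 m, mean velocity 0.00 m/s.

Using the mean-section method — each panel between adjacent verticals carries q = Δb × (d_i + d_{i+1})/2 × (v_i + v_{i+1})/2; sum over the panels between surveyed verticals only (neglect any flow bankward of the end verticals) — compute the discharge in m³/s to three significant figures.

Panel 1-2: Δb = 0.33 m, d̄ = (0.00+0.12)/2 = 0.06, v̄ = (0.00+0.35)/2 = 0.175 → q = 0.33×0.06×0.175 = 0.003465 m³/s
Panel 2-3: Δb = 1.25 m, d̄ = (0.12+0.27)/2 = 0.195, v̄ = (0.35+0.49)/2 = 0.42 → q = 1.25×0.195×0.42 = 0.1024 m³/s
Panel 3-4: Δb = 1.29 m, d̄ = (0.27+0.28)/2 = 0.275, v̄ = (0.49+0.58)/2 = 0.535 → q = 1.29×0.275×0.535 = 0.1898 m³/s
Panel 4-5: Δb = 1.14 m, d̄ = (0.28+0.00)/2 = 0.14, v̄ = (0.58+0.00)/2 = 0.29 → q = 1.14×0.14×0.29 = 0.04628 m³/s
Q = Σ q = 0.3419 m³/s

0.342 m³/s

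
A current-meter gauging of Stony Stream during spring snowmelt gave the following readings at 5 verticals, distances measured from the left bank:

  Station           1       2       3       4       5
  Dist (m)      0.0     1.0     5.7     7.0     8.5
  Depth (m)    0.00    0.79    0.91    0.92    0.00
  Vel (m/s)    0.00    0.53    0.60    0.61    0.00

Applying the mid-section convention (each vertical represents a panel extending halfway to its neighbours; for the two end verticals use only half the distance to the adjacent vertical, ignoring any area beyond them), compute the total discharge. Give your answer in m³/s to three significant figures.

3.62 m³/s

w_2 = (5.7 − 0.0)/2 = 2.85 m; q_2 = 0.53 × 0.79 × 2.85 = 1.193 m³/s
w_3 = (7.0 − 1.0)/2 = 3 m; q_3 = 0.60 × 0.91 × 3 = 1.638 m³/s
w_4 = (8.5 − 5.7)/2 = 1.4 m; q_4 = 0.61 × 0.92 × 1.4 = 0.7857 m³/s
Stations 1, 5 contribute zero (depth or velocity is 0).
Q = Σ qᵢ = 3.617 m³/s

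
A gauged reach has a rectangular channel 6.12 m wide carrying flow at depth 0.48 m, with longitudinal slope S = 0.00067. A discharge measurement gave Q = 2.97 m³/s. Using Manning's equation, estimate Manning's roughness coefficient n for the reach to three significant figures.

A = b·y = 6.12 × 0.48 = 2.938 m²
P = b + 2y = 6.12 + 2×0.48 = 7.080 m
R = A/P = 2.938/7.080 = 0.4149 m
n = (1/Q)·A·R^(2/3)·S^(1/2) = (1/2.97) × 2.938 × 0.5563 × 0.02588 = 0.01424

0.0142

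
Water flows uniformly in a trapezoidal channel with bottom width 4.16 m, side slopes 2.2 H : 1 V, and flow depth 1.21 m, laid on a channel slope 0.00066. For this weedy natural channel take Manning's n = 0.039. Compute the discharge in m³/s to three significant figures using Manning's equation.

4.78 m³/s

A = (b + z·y)·y = (4.16 + 2.2×1.21)×1.21 = 8.255 m²
P = b + 2y√(1+z²) = 4.16 + 2×1.21×√(1+2.2²) = 10.01 m
R = A/P = 8.255/10.01 = 0.8248 m
Q = (1/n)·A·R^(2/3)·S^(1/2) = (1/0.039) × 8.255 × 0.8248^(2/3) × 0.00066^(1/2) = 4.782 m³/s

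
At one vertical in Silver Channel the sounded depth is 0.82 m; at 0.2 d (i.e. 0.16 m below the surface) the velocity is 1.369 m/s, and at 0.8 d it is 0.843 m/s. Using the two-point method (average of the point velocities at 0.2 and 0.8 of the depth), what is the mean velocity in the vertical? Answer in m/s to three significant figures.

1.11 m/s

v̄ = (1.369 + 0.843) / 2 = 1.106 m/s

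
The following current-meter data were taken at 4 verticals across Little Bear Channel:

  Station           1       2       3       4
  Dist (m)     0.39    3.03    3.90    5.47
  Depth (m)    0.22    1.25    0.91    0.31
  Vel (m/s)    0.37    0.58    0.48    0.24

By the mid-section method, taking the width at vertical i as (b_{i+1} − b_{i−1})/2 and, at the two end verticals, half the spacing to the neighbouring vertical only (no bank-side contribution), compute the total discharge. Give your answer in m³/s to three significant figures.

1.97 m³/s

w_1 = (3.03 − 0.39)/2 = 1.32 m; q_1 = 0.37 × 0.22 × 1.32 = 0.1074 m³/s
w_2 = (3.90 − 0.39)/2 = 1.755 m; q_2 = 0.58 × 1.25 × 1.755 = 1.272 m³/s
w_3 = (5.47 − 3.03)/2 = 1.22 m; q_3 = 0.48 × 0.91 × 1.22 = 0.5329 m³/s
w_4 = (5.47 − 3.90)/2 = 0.785 m; q_4 = 0.24 × 0.31 × 0.785 = 0.05840 m³/s
Q = Σ qᵢ = 1.971 m³/s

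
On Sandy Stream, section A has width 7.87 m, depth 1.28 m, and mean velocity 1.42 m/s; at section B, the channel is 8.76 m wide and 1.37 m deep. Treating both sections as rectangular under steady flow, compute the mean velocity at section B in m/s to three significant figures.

Q = A₁V₁ = (7.87×1.28) × 1.42 = 14.30 m³/s
A₂ = 8.76 × 1.37 = 12.00 m²
V₂ = Q/A₂ = 14.30/12.00 = 1.192 m/s

1.19 m/s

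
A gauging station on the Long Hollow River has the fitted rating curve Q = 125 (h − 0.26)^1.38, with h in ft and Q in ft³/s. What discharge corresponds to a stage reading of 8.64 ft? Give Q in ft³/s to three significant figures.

Q = 125 × (8.64 − 0.26)^1.38 = 125 × 8.38^1.38 = 2350 ft³/s

2350 ft³/s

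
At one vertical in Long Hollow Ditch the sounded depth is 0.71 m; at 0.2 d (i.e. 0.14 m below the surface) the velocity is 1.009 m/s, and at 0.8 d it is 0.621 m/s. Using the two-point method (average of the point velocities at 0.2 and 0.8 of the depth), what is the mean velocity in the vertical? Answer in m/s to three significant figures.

v̄ = (1.009 + 0.621) / 2 = 0.8150 m/s

0.815 m/s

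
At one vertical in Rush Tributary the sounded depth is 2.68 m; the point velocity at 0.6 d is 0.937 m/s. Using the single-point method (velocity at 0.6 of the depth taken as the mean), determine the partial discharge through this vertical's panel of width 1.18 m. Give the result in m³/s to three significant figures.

v̄ = v₀.₆ = 0.937 m/s
q = v̄ × d × w = 0.9370 × 2.68 × 1.18 = 2.963 m³/s

2.96 m³/s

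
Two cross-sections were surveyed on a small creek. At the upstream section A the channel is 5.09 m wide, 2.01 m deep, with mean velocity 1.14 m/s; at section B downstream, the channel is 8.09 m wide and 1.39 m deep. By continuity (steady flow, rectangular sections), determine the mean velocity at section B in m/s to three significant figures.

1.04 m/s

Q = A₁V₁ = (5.09×2.01) × 1.14 = 11.66 m³/s
A₂ = 8.09 × 1.39 = 11.25 m²
V₂ = Q/A₂ = 11.66/11.25 = 1.037 m/s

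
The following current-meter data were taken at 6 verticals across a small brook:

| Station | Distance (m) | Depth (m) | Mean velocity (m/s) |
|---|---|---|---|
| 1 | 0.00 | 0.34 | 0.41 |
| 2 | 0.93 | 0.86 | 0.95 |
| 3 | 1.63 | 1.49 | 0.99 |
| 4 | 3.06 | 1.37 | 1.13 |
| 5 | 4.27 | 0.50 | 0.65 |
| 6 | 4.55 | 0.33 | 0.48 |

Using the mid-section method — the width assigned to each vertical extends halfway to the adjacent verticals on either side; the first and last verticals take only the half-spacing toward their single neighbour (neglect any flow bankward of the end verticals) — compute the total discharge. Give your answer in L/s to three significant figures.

4610 L/s

w_1 = (0.93 − 0.00)/2 = 0.465 m; q_1 = 0.41 × 0.34 × 0.465 = 0.06482 m³/s
w_2 = (1.63 − 0.00)/2 = 0.815 m; q_2 = 0.95 × 0.86 × 0.815 = 0.6659 m³/s
w_3 = (3.06 − 0.93)/2 = 1.065 m; q_3 = 0.99 × 1.49 × 1.065 = 1.571 m³/s
w_4 = (4.27 − 1.63)/2 = 1.32 m; q_4 = 1.13 × 1.37 × 1.32 = 2.043 m³/s
w_5 = (4.55 − 3.06)/2 = 0.745 m; q_5 = 0.65 × 0.50 × 0.745 = 0.2421 m³/s
w_6 = (4.55 − 4.27)/2 = 0.14 m; q_6 = 0.48 × 0.33 × 0.14 = 0.02218 m³/s
Q = Σ qᵢ = 4.609 m³/s
= 4.609 × 1000 = 4609 L/s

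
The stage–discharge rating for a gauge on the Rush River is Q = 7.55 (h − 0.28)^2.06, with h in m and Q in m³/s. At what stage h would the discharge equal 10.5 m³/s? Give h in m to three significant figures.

1.45 m

h − h₀ = (Q/C)^(1/b) = (10.5/7.55)^(1/2.06) = 1.174 m
h = 0.28 + 1.174 = 1.454 m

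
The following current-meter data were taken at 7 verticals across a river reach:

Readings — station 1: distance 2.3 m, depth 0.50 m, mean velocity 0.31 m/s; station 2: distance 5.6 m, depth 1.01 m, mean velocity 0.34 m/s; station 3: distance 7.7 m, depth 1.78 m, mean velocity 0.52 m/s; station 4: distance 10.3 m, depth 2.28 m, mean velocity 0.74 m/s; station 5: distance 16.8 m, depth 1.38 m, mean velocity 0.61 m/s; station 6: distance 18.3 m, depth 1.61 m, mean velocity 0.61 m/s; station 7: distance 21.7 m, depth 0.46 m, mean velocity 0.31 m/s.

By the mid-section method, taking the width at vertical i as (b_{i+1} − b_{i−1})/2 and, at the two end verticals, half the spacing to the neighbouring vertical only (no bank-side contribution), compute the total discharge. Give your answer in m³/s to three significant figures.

17.1 m³/s

w_1 = (5.6 − 2.3)/2 = 1.65 m; q_1 = 0.31 × 0.50 × 1.65 = 0.2558 m³/s
w_2 = (7.7 − 2.3)/2 = 2.7 m; q_2 = 0.34 × 1.01 × 2.7 = 0.9272 m³/s
w_3 = (10.3 − 5.6)/2 = 2.35 m; q_3 = 0.52 × 1.78 × 2.35 = 2.175 m³/s
w_4 = (16.8 − 7.7)/2 = 4.55 m; q_4 = 0.74 × 2.28 × 4.55 = 7.677 m³/s
w_5 = (18.3 − 10.3)/2 = 4 m; q_5 = 0.61 × 1.38 × 4 = 3.367 m³/s
w_6 = (21.7 − 16.8)/2 = 2.45 m; q_6 = 0.61 × 1.61 × 2.45 = 2.406 m³/s
w_7 = (21.7 − 18.3)/2 = 1.7 m; q_7 = 0.31 × 0.46 × 1.7 = 0.2424 m³/s
Q = Σ qᵢ = 17.05 m³/s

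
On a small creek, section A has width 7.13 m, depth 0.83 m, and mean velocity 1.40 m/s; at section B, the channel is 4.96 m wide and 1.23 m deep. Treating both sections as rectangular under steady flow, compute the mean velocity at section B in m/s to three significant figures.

1.36 m/s

Q = A₁V₁ = (7.13×0.83) × 1.40 = 8.285 m³/s
A₂ = 4.96 × 1.23 = 6.101 m²
V₂ = Q/A₂ = 8.285/6.101 = 1.358 m/s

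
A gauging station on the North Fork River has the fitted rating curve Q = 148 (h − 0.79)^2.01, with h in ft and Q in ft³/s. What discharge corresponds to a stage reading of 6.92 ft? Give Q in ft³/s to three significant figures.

5660 ft³/s

Q = 148 × (6.92 − 0.79)^2.01 = 148 × 6.13^2.01 = 5663 ft³/s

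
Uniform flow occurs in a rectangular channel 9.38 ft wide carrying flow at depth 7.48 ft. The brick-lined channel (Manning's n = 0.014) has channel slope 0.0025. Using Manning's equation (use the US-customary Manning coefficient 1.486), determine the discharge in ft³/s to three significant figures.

754 ft³/s

A = b·y = 9.38 × 7.48 = 70.16 ft²
P = b + 2y = 9.38 + 2×7.48 = 24.34 ft
R = A/P = 70.16/24.34 = 2.883 ft
Q = (1.486/n)·A·R^(2/3)·S^(1/2) = (1.486/0.014) × 70.16 × 2.883^(2/3) × 0.0025^(1/2) = 754.2 ft³/s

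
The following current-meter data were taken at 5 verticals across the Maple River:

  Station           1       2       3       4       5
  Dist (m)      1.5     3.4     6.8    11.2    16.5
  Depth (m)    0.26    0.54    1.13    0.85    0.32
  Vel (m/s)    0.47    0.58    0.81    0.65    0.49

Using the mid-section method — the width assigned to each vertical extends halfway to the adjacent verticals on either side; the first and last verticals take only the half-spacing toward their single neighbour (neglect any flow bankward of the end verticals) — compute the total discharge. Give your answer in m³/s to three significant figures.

7.61 m³/s

w_1 = (3.4 − 1.5)/2 = 0.95 m; q_1 = 0.47 × 0.26 × 0.95 = 0.1161 m³/s
w_2 = (6.8 − 1.5)/2 = 2.65 m; q_2 = 0.58 × 0.54 × 2.65 = 0.8300 m³/s
w_3 = (11.2 − 3.4)/2 = 3.9 m; q_3 = 0.81 × 1.13 × 3.9 = 3.570 m³/s
w_4 = (16.5 − 6.8)/2 = 4.85 m; q_4 = 0.65 × 0.85 × 4.85 = 2.680 m³/s
w_5 = (16.5 − 11.2)/2 = 2.65 m; q_5 = 0.49 × 0.32 × 2.65 = 0.4155 m³/s
Q = Σ qᵢ = 7.611 m³/s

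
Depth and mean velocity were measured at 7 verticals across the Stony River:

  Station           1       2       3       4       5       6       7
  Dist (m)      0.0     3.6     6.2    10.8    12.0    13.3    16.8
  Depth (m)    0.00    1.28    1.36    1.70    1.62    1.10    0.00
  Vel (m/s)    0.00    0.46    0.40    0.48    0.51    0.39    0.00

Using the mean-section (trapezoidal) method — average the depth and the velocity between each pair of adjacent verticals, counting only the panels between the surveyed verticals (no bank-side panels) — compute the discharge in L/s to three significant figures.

Panel 1-2: Δb = 3.6 m, d̄ = (0.00+1.28)/2 = 0.64, v̄ = (0.00+0.46)/2 = 0.23 → q = 3.6×0.64×0.23 = 0.5299 m³/s
Panel 2-3: Δb = 2.6 m, d̄ = (1.28+1.36)/2 = 1.32, v̄ = (0.46+0.40)/2 = 0.43 → q = 2.6×1.32×0.43 = 1.476 m³/s
Panel 3-4: Δb = 4.6 m, d̄ = (1.36+1.70)/2 = 1.53, v̄ = (0.40+0.48)/2 = 0.44 → q = 4.6×1.53×0.44 = 3.097 m³/s
Panel 4-5: Δb = 1.2 m, d̄ = (1.70+1.62)/2 = 1.66, v̄ = (0.48+0.51)/2 = 0.495 → q = 1.2×1.66×0.495 = 0.9860 m³/s
Panel 5-6: Δb = 1.3 m, d̄ = (1.62+1.10)/2 = 1.36, v̄ = (0.51+0.39)/2 = 0.45 → q = 1.3×1.36×0.45 = 0.7956 m³/s
Panel 6-7: Δb = 3.5 m, d̄ = (1.10+0.00)/2 = 0.55, v̄ = (0.39+0.00)/2 = 0.195 → q = 3.5×0.55×0.195 = 0.3754 m³/s
Q = Σ q = 7.259 m³/s
= 7.259 × 1000 = 7259 L/s

7260 L/s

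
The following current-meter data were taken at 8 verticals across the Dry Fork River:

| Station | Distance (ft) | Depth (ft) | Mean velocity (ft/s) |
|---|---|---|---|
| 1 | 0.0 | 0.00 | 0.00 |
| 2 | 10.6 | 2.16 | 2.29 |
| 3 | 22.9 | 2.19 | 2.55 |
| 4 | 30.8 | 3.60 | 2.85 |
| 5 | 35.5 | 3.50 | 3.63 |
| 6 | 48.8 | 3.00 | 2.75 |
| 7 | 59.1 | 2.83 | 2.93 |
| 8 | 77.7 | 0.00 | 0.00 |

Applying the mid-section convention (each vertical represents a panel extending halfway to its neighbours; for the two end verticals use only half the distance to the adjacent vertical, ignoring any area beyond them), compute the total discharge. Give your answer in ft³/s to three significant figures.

509 ft³/s

w_2 = (22.9 − 0.0)/2 = 11.45 ft; q_2 = 2.29 × 2.16 × 11.45 = 56.64 ft³/s
w_3 = (30.8 − 10.6)/2 = 10.1 ft; q_3 = 2.55 × 2.19 × 10.1 = 56.40 ft³/s
w_4 = (35.5 − 22.9)/2 = 6.3 ft; q_4 = 2.85 × 3.60 × 6.3 = 64.64 ft³/s
w_5 = (48.8 − 30.8)/2 = 9 ft; q_5 = 3.63 × 3.50 × 9 = 114.3 ft³/s
w_6 = (59.1 − 35.5)/2 = 11.8 ft; q_6 = 2.75 × 3.00 × 11.8 = 97.35 ft³/s
w_7 = (77.7 − 48.8)/2 = 14.45 ft; q_7 = 2.93 × 2.83 × 14.45 = 119.8 ft³/s
Stations 1, 8 contribute zero (depth or velocity is 0).
Q = Σ qᵢ = 509.2 ft³/s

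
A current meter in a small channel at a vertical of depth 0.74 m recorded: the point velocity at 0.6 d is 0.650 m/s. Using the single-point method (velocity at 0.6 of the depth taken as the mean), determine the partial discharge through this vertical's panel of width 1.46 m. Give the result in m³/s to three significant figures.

0.702 m³/s

v̄ = v₀.₆ = 0.650 m/s
q = v̄ × d × w = 0.6500 × 0.74 × 1.46 = 0.7023 m³/s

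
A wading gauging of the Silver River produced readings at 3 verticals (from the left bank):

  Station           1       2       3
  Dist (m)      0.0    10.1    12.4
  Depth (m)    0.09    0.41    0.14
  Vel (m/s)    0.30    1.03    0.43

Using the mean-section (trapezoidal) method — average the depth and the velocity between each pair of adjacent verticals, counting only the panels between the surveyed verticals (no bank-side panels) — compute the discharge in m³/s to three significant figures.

2.14 m³/s

Panel 1-2: Δb = 10.1 m, d̄ = (0.09+0.41)/2 = 0.25, v̄ = (0.30+1.03)/2 = 0.665 → q = 10.1×0.25×0.665 = 1.679 m³/s
Panel 2-3: Δb = 2.3 m, d̄ = (0.41+0.14)/2 = 0.275, v̄ = (1.03+0.43)/2 = 0.73 → q = 2.3×0.275×0.73 = 0.4617 m³/s
Q = Σ q = 2.141 m³/s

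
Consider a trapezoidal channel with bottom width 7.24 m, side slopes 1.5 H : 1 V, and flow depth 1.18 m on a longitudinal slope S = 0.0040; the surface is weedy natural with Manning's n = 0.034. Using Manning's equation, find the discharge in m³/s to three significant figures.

18.8 m³/s

A = (b + z·y)·y = (7.24 + 1.5×1.18)×1.18 = 10.63 m²
P = b + 2y√(1+z²) = 7.24 + 2×1.18×√(1+1.5²) = 11.49 m
R = A/P = 10.63/11.49 = 0.9249 m
Q = (1/n)·A·R^(2/3)·S^(1/2) = (1/0.034) × 10.63 × 0.9249^(2/3) × 0.0040^(1/2) = 18.77 m³/s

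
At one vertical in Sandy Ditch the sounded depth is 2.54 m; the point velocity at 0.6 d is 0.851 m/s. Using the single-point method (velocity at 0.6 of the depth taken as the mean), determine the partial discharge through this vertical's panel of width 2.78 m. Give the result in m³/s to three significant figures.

6.01 m³/s

v̄ = v₀.₆ = 0.851 m/s
q = v̄ × d × w = 0.8510 × 2.54 × 2.78 = 6.009 m³/s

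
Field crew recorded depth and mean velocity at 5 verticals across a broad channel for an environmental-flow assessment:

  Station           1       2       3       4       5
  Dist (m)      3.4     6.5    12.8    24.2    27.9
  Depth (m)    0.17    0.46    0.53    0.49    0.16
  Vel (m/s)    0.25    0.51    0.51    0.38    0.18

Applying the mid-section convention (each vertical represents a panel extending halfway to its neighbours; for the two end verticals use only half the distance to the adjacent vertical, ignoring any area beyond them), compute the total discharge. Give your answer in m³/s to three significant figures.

w_1 = (6.5 − 3.4)/2 = 1.55 m; q_1 = 0.25 × 0.17 × 1.55 = 0.06588 m³/s
w_2 = (12.8 − 3.4)/2 = 4.7 m; q_2 = 0.51 × 0.46 × 4.7 = 1.103 m³/s
w_3 = (24.2 − 6.5)/2 = 8.85 m; q_3 = 0.51 × 0.53 × 8.85 = 2.392 m³/s
w_4 = (27.9 − 12.8)/2 = 7.55 m; q_4 = 0.38 × 0.49 × 7.55 = 1.406 m³/s
w_5 = (27.9 − 24.2)/2 = 1.85 m; q_5 = 0.18 × 0.16 × 1.85 = 0.05328 m³/s
Q = Σ qᵢ = 5.020 m³/s

5.02 m³/s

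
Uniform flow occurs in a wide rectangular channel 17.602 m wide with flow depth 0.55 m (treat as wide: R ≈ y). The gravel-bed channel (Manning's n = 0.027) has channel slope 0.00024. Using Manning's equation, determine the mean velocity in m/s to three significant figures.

0.385 m/s

A = b·y = 17.602 × 0.55 = 9.681 m²
Wide channel: R ≈ y = 0.55 m
Q = (1/n)·A·R^(2/3)·S^(1/2) = (1/0.027) × 9.681 × 0.5500^(2/3) × 0.00024^(1/2) = 3.729 m³/s
V = Q/A = 3.729/9.681 = 0.3852 m/s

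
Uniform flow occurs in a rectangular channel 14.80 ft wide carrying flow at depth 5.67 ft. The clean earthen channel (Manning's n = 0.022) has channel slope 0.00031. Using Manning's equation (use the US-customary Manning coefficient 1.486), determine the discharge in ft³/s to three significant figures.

217 ft³/s

A = b·y = 14.80 × 5.67 = 83.92 ft²
P = b + 2y = 14.80 + 2×5.67 = 26.14 ft
R = A/P = 83.92/26.14 = 3.210 ft
Q = (1.486/n)·A·R^(2/3)·S^(1/2) = (1.486/0.022) × 83.92 × 3.210^(2/3) × 0.00031^(1/2) = 217.2 ft³/s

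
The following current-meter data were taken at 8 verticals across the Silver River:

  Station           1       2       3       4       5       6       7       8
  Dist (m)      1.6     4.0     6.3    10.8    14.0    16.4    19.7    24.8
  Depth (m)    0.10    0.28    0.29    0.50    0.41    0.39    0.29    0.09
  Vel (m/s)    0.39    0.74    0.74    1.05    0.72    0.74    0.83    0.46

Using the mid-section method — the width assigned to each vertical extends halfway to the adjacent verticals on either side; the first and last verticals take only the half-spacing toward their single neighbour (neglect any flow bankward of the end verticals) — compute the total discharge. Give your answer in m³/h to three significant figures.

w_1 = (4.0 − 1.6)/2 = 1.2 m; q_1 = 0.39 × 0.10 × 1.2 = 0.04680 m³/s
w_2 = (6.3 − 1.6)/2 = 2.35 m; q_2 = 0.74 × 0.28 × 2.35 = 0.4869 m³/s
w_3 = (10.8 − 4.0)/2 = 3.4 m; q_3 = 0.74 × 0.29 × 3.4 = 0.7296 m³/s
w_4 = (14.0 − 6.3)/2 = 3.85 m; q_4 = 1.05 × 0.50 × 3.85 = 2.021 m³/s
w_5 = (16.4 − 10.8)/2 = 2.8 m; q_5 = 0.72 × 0.41 × 2.8 = 0.8266 m³/s
w_6 = (19.7 − 14.0)/2 = 2.85 m; q_6 = 0.74 × 0.39 × 2.85 = 0.8225 m³/s
w_7 = (24.8 − 16.4)/2 = 4.2 m; q_7 = 0.83 × 0.29 × 4.2 = 1.011 m³/s
w_8 = (24.8 − 19.7)/2 = 2.55 m; q_8 = 0.46 × 0.09 × 2.55 = 0.1056 m³/s
Q = Σ qᵢ = 6.050 m³/s
= 6.050 × 3600 = 21780 m³/h

21800 m³/h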